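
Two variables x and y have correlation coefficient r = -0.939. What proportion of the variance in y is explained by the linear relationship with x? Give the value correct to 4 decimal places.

0.8817

r² = (-0.939)² = 0.8817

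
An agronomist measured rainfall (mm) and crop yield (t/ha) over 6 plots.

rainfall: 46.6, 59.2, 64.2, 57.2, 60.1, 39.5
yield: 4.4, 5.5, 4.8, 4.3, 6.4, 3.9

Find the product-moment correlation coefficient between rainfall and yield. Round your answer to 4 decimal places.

n = 6, Σx = 326.8, Σy = 29.3, Σx² = 18241.94, Σy² = 147.31, Σxy = 1623.45
nΣxy − ΣxΣy = 9740.7 − 9575.24 = 165.46
nΣx² − (Σx)² = 109451.64 − 106798.24 = 2653.4; nΣy² − (Σy)² = 883.86 − 858.49 = 25.37
r = 165.46 / √(2653.4 × 25.37) = 165.46 / 259.4547 ≈ 0.6377

0.6377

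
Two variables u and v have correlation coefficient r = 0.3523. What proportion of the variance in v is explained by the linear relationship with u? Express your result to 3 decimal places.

0.124

r² = (0.3523)² = 0.124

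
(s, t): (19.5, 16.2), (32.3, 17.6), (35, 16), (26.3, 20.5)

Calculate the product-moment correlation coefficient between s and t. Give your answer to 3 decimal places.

-0.098

n = 4, Σs = 113.1, Σt = 70.3, Σs² = 3340.23, Σt² = 1248.45, Σst = 1983.53
nΣst − ΣsΣt = 7934.12 − 7950.93 = -16.81
nΣs² − (Σs)² = 13360.92 − 12791.61 = 569.31; nΣt² − (Σt)² = 4993.8 − 4942.09 = 51.71
r = -16.81 / √(569.31 × 51.71) = -16.81 / 171.5780 ≈ -0.098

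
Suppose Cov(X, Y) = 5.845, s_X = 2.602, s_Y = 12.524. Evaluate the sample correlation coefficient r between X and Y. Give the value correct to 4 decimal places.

0.1794

r = Cov(X,Y) / (s_X · s_Y) = 5.845 / (2.602 × 12.524)
  = 5.845 / 32.5874 ≈ 0.1794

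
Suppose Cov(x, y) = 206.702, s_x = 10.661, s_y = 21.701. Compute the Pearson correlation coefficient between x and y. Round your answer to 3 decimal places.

0.893

r = Cov(x,y) / (s_x · s_y) = 206.702 / (10.661 × 21.701)
  = 206.702 / 231.3544 ≈ 0.893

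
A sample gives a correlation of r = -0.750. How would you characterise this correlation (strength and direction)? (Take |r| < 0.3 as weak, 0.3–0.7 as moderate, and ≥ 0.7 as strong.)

strong negative

r = -0.750 < 0 so the relationship is negative.
|r| = 0.750, which falls in the strong range.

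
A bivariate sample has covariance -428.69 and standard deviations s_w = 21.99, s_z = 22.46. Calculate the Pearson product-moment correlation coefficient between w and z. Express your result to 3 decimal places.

-0.868

r = Cov(w,z) / (s_w · s_z) = -428.69 / (21.99 × 22.46)
  = -428.69 / 493.8954 ≈ -0.868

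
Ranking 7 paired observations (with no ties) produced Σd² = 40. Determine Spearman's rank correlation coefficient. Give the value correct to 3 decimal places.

0.286

ρ = 1 − 6Σd² / [n(n²−1)] = 1 − 6×40 / (7×48)
  = 1 − 240/336 = 1 − 0.7143 ≈ 0.286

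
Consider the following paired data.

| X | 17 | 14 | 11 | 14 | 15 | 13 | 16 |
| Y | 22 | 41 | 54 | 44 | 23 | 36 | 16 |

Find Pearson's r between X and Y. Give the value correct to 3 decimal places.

n = 7, ΣX = 100, ΣY = 236, ΣX² = 1452, ΣY² = 9098, ΣXY = 3227
nΣXY − ΣXΣY = 22589 − 23600 = -1011
nΣX² − (ΣX)² = 10164 − 10000 = 164; nΣY² − (ΣY)² = 63686 − 55696 = 7990
r = -1011 / √(164 × 7990) = -1011 / 1144.7096 ≈ -0.883

-0.883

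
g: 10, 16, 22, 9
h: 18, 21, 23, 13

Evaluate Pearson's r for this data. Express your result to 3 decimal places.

n = 4, Σg = 57, Σh = 75, Σg² = 921, Σh² = 1463, Σgh = 1139
nΣgh − ΣgΣh = 4556 − 4275 = 281
nΣg² − (Σg)² = 3684 − 3249 = 435; nΣh² − (Σh)² = 5852 − 5625 = 227
r = 281 / √(435 × 227) = 281 / 314.2372 ≈ 0.894

0.894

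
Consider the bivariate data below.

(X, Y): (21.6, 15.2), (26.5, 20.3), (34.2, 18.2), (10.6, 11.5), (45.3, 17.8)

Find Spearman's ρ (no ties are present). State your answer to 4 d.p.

Rank X: 2, 3, 4, 1, 5
Rank Y: 2, 5, 4, 1, 3
d = rank(X) − rank(Y): 0, -2, 0, 0, 2; Σd² = 8
ρ = 1 − 6Σd² / [n(n²−1)] = 1 − 6×8 / (5×24) = 1 − 48/120 ≈ 0.6000

0.6000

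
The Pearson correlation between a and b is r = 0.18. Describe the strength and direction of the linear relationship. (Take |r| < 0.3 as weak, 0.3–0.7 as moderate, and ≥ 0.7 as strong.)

r = 0.18 > 0 so the relationship is positive.
|r| = 0.18, which falls in the weak range.

weak positive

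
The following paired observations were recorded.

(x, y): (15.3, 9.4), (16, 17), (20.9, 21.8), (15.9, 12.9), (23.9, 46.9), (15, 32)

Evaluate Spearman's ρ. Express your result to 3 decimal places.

Rank x: 2, 4, 5, 3, 6, 1
Rank y: 1, 3, 4, 2, 6, 5
d = rank(x) − rank(y): 1, 1, 1, 1, 0, -4; Σd² = 20
ρ = 1 − 6Σd² / [n(n²−1)] = 1 − 6×20 / (6×35) = 1 − 120/210 ≈ 0.429

0.429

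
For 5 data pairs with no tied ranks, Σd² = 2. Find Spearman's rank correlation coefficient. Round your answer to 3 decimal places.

0.900

ρ = 1 − 6Σd² / [n(n²−1)] = 1 − 6×2 / (5×24)
  = 1 − 12/120 = 1 − 0.1000 ≈ 0.900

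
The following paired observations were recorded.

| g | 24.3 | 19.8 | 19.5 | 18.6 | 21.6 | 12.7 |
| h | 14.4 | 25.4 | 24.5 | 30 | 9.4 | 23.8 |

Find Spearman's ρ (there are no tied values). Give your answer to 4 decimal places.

Rank g: 6, 4, 3, 2, 5, 1
Rank h: 2, 5, 4, 6, 1, 3
d = rank(g) − rank(h): 4, -1, -1, -4, 4, -2; Σd² = 54
ρ = 1 − 6Σd² / [n(n²−1)] = 1 − 6×54 / (6×35) = 1 − 324/210 ≈ -0.5429

-0.5429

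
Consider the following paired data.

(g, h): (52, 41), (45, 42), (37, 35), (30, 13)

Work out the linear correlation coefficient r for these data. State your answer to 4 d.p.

0.8665

n = 4, Σg = 164, Σh = 131, Σg² = 6998, Σh² = 4839, Σgh = 5707
nΣgh − ΣgΣh = 22828 − 21484 = 1344
nΣg² − (Σg)² = 27992 − 26896 = 1096; nΣh² − (Σh)² = 19356 − 17161 = 2195
r = 1344 / √(1096 × 2195) = 1344 / 1551.0384 ≈ 0.8665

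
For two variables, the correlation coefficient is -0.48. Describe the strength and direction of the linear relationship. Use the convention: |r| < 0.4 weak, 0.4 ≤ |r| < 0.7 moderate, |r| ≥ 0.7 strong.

moderate negative

r = -0.48 < 0 so the relationship is negative.
|r| = 0.48, which falls in the moderate range.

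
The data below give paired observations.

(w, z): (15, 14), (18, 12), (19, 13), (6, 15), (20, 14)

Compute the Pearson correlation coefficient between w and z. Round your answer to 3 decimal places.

n = 5, Σw = 78, Σz = 68, Σw² = 1346, Σz² = 930, Σwz = 1043
nΣwz − ΣwΣz = 5215 − 5304 = -89
nΣw² − (Σw)² = 6730 − 6084 = 646; nΣz² − (Σz)² = 4650 − 4624 = 26
r = -89 / √(646 × 26) = -89 / 129.5994 ≈ -0.687

-0.687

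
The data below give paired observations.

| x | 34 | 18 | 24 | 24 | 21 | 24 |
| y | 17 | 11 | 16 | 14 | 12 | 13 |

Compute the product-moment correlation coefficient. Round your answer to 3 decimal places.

n = 6, Σx = 145, Σy = 83, Σx² = 3649, Σy² = 1175, Σxy = 2060
nΣxy − ΣxΣy = 12360 − 12035 = 325
nΣx² − (Σx)² = 21894 − 21025 = 869; nΣy² − (Σy)² = 7050 − 6889 = 161
r = 325 / √(869 × 161) = 325 / 374.0441 ≈ 0.869

0.869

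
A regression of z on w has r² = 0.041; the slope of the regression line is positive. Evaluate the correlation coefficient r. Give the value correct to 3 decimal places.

0.202

|r| = √0.041 = 0.202
The association is positive, so r = 0.202.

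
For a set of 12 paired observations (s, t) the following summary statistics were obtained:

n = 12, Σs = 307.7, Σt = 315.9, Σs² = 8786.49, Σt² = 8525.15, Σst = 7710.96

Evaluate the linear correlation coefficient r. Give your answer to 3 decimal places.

-0.899

r = (nΣst − ΣsΣt) / √[(nΣs² − (Σs)²)(nΣt² − (Σt)²)]
Numerator: 12×7710.96 − 307.7×315.9 = -4670.91
Denominator: √[(105437.88 − 94679.29)(102301.8 − 99792.81)] = √[10758.59 × 2508.99] = 5195.4975
r = -4670.91 / 5195.4975 ≈ -0.899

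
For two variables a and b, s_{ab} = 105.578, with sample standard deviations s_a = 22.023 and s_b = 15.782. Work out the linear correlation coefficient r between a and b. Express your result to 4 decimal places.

0.3038

r = Cov(a,b) / (s_a · s_b) = 105.578 / (22.023 × 15.782)
  = 105.578 / 347.5670 ≈ 0.3038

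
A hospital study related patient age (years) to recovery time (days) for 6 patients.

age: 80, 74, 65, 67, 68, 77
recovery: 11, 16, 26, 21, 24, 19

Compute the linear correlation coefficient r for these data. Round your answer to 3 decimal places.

n = 6, Σx = 431, Σy = 117, Σx² = 31143, Σy² = 2431, Σxy = 8256
nΣxy − ΣxΣy = 49536 − 50427 = -891
nΣx² − (Σx)² = 186858 − 185761 = 1097; nΣy² − (Σy)² = 14586 − 13689 = 897
r = -891 / √(1097 × 897) = -891 / 991.9723 ≈ -0.898

-0.898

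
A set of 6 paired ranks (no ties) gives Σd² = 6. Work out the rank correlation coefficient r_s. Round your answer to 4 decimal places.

0.8286

ρ = 1 − 6Σd² / [n(n²−1)] = 1 − 6×6 / (6×35)
  = 1 − 36/210 = 1 − 0.17143 ≈ 0.8286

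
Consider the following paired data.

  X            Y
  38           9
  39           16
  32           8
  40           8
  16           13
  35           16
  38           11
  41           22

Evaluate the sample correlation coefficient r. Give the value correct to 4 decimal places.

0.1352

n = 8, ΣX = 279, ΣY = 103, ΣX² = 10195, ΣY² = 1495, ΣXY = 3630
nΣXY − ΣXΣY = 29040 − 28737 = 303
nΣX² − (ΣX)² = 81560 − 77841 = 3719; nΣY² − (ΣY)² = 11960 − 10609 = 1351
r = 303 / √(3719 × 1351) = 303 / 2241.5104 ≈ 0.1352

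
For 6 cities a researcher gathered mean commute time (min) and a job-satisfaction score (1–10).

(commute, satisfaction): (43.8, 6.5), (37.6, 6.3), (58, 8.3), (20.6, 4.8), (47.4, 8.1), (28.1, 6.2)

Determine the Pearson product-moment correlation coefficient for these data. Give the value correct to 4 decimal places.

0.9281

n = 6, Σx = 235.5, Σy = 40.2, Σx² = 10156.93, Σy² = 277.92, Σxy = 1660.02
nΣxy − ΣxΣy = 9960.12 − 9467.1 = 493.02
nΣx² − (Σx)² = 60941.58 − 55460.25 = 5481.33; nΣy² − (Σy)² = 1667.52 − 1616.04 = 51.48
r = 493.02 / √(5481.33 × 51.48) = 493.02 / 531.2051 ≈ 0.9281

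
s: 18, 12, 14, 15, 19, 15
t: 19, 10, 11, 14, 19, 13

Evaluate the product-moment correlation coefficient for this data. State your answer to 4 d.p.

n = 6, Σs = 93, Σt = 86, Σs² = 1475, Σt² = 1308, Σst = 1382
nΣst − ΣsΣt = 8292 − 7998 = 294
nΣs² − (Σs)² = 8850 − 8649 = 201; nΣt² − (Σt)² = 7848 − 7396 = 452
r = 294 / √(201 × 452) = 294 / 301.4167 ≈ 0.9754

0.9754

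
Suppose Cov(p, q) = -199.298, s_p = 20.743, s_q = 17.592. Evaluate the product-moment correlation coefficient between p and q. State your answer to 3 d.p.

r = Cov(p,q) / (s_p · s_q) = -199.298 / (20.743 × 17.592)
  = -199.298 / 364.9109 ≈ -0.546

-0.546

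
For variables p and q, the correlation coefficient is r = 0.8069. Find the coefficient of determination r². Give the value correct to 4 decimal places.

r² = (0.8069)² = 0.6511

0.6511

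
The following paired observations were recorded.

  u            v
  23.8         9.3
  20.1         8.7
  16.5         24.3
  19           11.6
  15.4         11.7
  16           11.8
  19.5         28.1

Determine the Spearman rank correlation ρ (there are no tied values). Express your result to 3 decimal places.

Rank u: 7, 6, 3, 4, 1, 2, 5
Rank v: 2, 1, 6, 3, 4, 5, 7
d = rank(u) − rank(v): 5, 5, -3, 1, -3, -3, -2; Σd² = 82
ρ = 1 − 6Σd² / [n(n²−1)] = 1 − 6×82 / (7×48) = 1 − 492/336 ≈ -0.464

-0.464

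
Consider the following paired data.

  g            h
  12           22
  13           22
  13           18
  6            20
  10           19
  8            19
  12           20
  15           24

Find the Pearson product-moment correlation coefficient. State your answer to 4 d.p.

n = 8, Σg = 89, Σh = 164, Σg² = 1051, Σh² = 3390, Σgh = 1846
nΣgh − ΣgΣh = 14768 − 14596 = 172
nΣg² − (Σg)² = 8408 − 7921 = 487; nΣh² − (Σh)² = 27120 − 26896 = 224
r = 172 / √(487 × 224) = 172 / 330.2847 ≈ 0.5208

0.5208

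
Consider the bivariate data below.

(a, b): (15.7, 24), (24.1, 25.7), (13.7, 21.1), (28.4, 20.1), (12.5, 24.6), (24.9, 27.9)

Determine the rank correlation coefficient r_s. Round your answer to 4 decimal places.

-0.0286

Rank a: 3, 4, 2, 6, 1, 5
Rank b: 3, 5, 2, 1, 4, 6
d = rank(a) − rank(b): 0, -1, 0, 5, -3, -1; Σd² = 36
ρ = 1 − 6Σd² / [n(n²−1)] = 1 − 6×36 / (6×35) = 1 − 216/210 ≈ -0.0286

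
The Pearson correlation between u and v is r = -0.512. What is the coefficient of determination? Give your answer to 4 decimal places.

0.2621

r² = (-0.512)² = 0.2621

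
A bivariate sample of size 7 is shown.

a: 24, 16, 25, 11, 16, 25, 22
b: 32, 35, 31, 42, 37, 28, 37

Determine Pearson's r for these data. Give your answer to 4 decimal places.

n = 7, Σa = 139, Σb = 242, Σa² = 2943, Σb² = 8496, Σab = 4671
nΣab − ΣaΣb = 32697 − 33638 = -941
nΣa² − (Σa)² = 20601 − 19321 = 1280; nΣb² − (Σb)² = 59472 − 58564 = 908
r = -941 / √(1280 × 908) = -941 / 1078.0724 ≈ -0.8729

-0.8729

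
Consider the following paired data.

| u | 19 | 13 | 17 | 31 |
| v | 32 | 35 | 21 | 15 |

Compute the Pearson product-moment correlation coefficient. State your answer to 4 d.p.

n = 4, Σu = 80, Σv = 103, Σu² = 1780, Σv² = 2915, Σuv = 1885
nΣuv − ΣuΣv = 7540 − 8240 = -700
nΣu² − (Σu)² = 7120 − 6400 = 720; nΣv² − (Σv)² = 11660 − 10609 = 1051
r = -700 / √(720 × 1051) = -700 / 869.8965 ≈ -0.8047

-0.8047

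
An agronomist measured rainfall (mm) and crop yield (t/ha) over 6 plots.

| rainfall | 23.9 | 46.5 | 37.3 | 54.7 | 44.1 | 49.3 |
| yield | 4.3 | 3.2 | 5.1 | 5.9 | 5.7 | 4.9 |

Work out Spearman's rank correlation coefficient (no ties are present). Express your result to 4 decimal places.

0.3714

Rank rainfall: 1, 4, 2, 6, 3, 5
Rank yield: 2, 1, 4, 6, 5, 3
d = rank(rainfall) − rank(yield): -1, 3, -2, 0, -2, 2; Σd² = 22
ρ = 1 − 6Σd² / [n(n²−1)] = 1 − 6×22 / (6×35) = 1 − 132/210 ≈ 0.3714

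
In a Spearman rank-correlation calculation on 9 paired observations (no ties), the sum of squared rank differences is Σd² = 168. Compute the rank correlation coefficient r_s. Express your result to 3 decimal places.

ρ = 1 − 6Σd² / [n(n²−1)] = 1 − 6×168 / (9×80)
  = 1 − 1008/720 = 1 − 1.4000 ≈ -0.400

-0.400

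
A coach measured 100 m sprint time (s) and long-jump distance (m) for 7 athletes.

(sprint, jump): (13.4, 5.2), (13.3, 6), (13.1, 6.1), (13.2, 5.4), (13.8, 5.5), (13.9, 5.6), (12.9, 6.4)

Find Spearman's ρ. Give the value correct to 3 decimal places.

-0.571

Rank sprint: 5, 4, 2, 3, 6, 7, 1
Rank jump: 1, 5, 6, 2, 3, 4, 7
d = rank(sprint) − rank(jump): 4, -1, -4, 1, 3, 3, -6; Σd² = 88
ρ = 1 − 6Σd² / [n(n²−1)] = 1 − 6×88 / (7×48) = 1 − 528/336 ≈ -0.571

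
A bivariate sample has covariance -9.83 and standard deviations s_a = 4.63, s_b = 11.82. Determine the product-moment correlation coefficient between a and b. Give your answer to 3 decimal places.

-0.180

r = Cov(a,b) / (s_a · s_b) = -9.83 / (4.63 × 11.82)
  = -9.83 / 54.7266 ≈ -0.180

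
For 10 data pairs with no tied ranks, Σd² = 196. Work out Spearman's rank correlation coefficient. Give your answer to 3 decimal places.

-0.188

ρ = 1 − 6Σd² / [n(n²−1)] = 1 − 6×196 / (10×99)
  = 1 − 1176/990 = 1 − 1.1879 ≈ -0.188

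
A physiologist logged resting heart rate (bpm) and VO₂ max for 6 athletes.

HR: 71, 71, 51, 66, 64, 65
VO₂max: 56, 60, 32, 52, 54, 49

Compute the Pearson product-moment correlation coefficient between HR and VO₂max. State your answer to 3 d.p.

0.966

n = 6, Σx = 388, Σy = 303, Σx² = 25360, Σy² = 15781, Σxy = 19941
nΣxy − ΣxΣy = 119646 − 117564 = 2082
nΣx² − (Σx)² = 152160 − 150544 = 1616; nΣy² − (Σy)² = 94686 − 91809 = 2877
r = 2082 / √(1616 × 2877) = 2082 / 2156.2078 ≈ 0.966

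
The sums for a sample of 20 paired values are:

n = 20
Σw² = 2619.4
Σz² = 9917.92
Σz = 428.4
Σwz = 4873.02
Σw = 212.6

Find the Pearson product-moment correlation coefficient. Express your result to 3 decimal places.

r = (nΣwz − ΣwΣz) / √[(nΣw² − (Σw)²)(nΣz² − (Σz)²)]
Numerator: 20×4873.02 − 212.6×428.4 = 6382.56
Denominator: √[(52388 − 45198.76)(198358.4 − 183526.56)] = √[7189.24 × 14831.84] = 10326.1637
r = 6382.56 / 10326.1637 ≈ 0.618

0.618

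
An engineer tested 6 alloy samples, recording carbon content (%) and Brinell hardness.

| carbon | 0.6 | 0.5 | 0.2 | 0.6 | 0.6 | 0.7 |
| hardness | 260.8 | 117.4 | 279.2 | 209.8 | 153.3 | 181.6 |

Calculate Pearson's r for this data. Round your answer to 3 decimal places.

n = 6, Σx = 3.2, Σy = 1202.1, Σx² = 1.86, Σy² = 260247.53, Σxy = 616
nΣxy − ΣxΣy = 3696 − 3846.72 = -150.72
nΣx² − (Σx)² = 11.16 − 10.24 = 0.92; nΣy² − (Σy)² = 1561485.18 − 1445044.41 = 116440.77
r = -150.72 / √(0.92 × 116440.77) = -150.72 / 327.3003 ≈ -0.460

-0.460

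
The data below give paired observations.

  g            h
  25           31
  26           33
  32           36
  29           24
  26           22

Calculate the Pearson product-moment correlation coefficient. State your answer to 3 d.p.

0.340

n = 5, Σg = 138, Σh = 146, Σg² = 3842, Σh² = 4406, Σgh = 4053
nΣgh − ΣgΣh = 20265 − 20148 = 117
nΣg² − (Σg)² = 19210 − 19044 = 166; nΣh² − (Σh)² = 22030 − 21316 = 714
r = 117 / √(166 × 714) = 117 / 344.2731 ≈ 0.340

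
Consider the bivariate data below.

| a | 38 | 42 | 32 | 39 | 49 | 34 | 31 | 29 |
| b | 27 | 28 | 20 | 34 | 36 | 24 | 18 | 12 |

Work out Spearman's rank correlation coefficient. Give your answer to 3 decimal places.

0.976

Rank a: 5, 7, 3, 6, 8, 4, 2, 1
Rank b: 5, 6, 3, 7, 8, 4, 2, 1
d = rank(a) − rank(b): 0, 1, 0, -1, 0, 0, 0, 0; Σd² = 2
ρ = 1 − 6Σd² / [n(n²−1)] = 1 − 6×2 / (8×63) = 1 − 12/504 ≈ 0.976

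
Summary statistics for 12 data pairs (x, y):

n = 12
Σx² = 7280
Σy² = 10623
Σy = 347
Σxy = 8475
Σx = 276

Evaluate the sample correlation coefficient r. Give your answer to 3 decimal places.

r = (nΣxy − ΣxΣy) / √[(nΣx² − (Σx)²)(nΣy² − (Σy)²)]
Numerator: 12×8475 − 276×347 = 5928
Denominator: √[(87360 − 76176)(127476 − 120409)] = √[11184 × 7067] = 8890.2940
r = 5928 / 8890.2940 ≈ 0.667

0.667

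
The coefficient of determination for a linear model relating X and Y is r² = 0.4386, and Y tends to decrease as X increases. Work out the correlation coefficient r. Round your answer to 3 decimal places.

|r| = √0.4386 = 0.662
The association is negative, so r = −0.662.

-0.662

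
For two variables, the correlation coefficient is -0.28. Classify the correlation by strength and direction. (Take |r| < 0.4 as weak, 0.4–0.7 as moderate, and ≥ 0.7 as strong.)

weak negative

r = -0.28 < 0 so the relationship is negative.
|r| = 0.28, which falls in the weak range.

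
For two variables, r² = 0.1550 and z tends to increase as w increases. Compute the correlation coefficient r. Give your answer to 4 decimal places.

|r| = √0.1550 = 0.3937
The association is positive, so r = 0.3937.

0.3937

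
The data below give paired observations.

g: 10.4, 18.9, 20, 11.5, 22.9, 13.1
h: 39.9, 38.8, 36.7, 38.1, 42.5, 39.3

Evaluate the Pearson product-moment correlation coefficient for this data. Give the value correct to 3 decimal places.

0.246

n = 6, Σg = 96.8, Σh = 235.3, Σg² = 1693.64, Σh² = 9246.69, Σgh = 3808.51
nΣgh − ΣgΣh = 22851.06 − 22777.04 = 74.02
nΣg² − (Σg)² = 10161.84 − 9370.24 = 791.6; nΣh² − (Σh)² = 55480.14 − 55366.09 = 114.05
r = 74.02 / √(791.6 × 114.05) = 74.02 / 300.4696 ≈ 0.246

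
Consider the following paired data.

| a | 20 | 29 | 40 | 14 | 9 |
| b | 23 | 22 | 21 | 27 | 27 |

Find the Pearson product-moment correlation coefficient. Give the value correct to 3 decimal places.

-0.924

n = 5, Σa = 112, Σb = 120, Σa² = 3118, Σb² = 2912, Σab = 2559
nΣab − ΣaΣb = 12795 − 13440 = -645
nΣa² − (Σa)² = 15590 − 12544 = 3046; nΣb² − (Σb)² = 14560 − 14400 = 160
r = -645 / √(3046 × 160) = -645 / 698.1117 ≈ -0.924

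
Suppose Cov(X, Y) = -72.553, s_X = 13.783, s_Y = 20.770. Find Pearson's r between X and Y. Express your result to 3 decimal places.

r = Cov(X,Y) / (s_X · s_Y) = -72.553 / (13.783 × 20.770)
  = -72.553 / 286.2729 ≈ -0.253

-0.253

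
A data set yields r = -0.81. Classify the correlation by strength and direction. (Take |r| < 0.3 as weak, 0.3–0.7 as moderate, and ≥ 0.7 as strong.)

strong negative

r = -0.81 < 0 so the relationship is negative.
|r| = 0.81, which falls in the strong range.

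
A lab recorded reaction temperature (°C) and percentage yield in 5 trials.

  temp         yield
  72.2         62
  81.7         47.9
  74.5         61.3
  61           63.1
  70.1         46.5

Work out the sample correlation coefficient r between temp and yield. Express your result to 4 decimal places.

n = 5, Σx = 359.5, Σy = 280.8, Σx² = 26072.99, Σy² = 16039.96, Σxy = 20065.43
nΣxy − ΣxΣy = 100327.15 − 100947.6 = -620.45
nΣx² − (Σx)² = 130364.95 − 129240.25 = 1124.7; nΣy² − (Σy)² = 80199.8 − 78848.64 = 1351.16
r = -620.45 / √(1124.7 × 1351.16) = -620.45 / 1232.7407 ≈ -0.5033

-0.5033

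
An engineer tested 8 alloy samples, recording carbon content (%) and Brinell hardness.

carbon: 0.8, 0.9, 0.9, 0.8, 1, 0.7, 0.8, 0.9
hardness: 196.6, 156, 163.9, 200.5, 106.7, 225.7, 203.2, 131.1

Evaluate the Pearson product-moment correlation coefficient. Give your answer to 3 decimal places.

n = 8, Σx = 6.8, Σy = 1383.7, Σx² = 5.84, Σy² = 250853.85, Σxy = 1150.83
nΣxy − ΣxΣy = 9206.64 − 9409.16 = -202.52
nΣx² − (Σx)² = 46.72 − 46.24 = 0.48; nΣy² − (Σy)² = 2006830.8 − 1914625.69 = 92205.11
r = -202.52 / √(0.48 × 92205.11) = -202.52 / 210.3769 ≈ -0.963

-0.963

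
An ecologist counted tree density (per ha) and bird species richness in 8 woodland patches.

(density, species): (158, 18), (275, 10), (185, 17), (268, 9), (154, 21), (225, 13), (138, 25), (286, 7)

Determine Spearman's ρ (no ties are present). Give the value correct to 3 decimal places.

-0.976

Rank density: 3, 7, 4, 6, 2, 5, 1, 8
Rank species: 6, 3, 5, 2, 7, 4, 8, 1
d = rank(density) − rank(species): -3, 4, -1, 4, -5, 1, -7, 7; Σd² = 166
ρ = 1 − 6Σd² / [n(n²−1)] = 1 − 6×166 / (8×63) = 1 − 996/504 ≈ -0.976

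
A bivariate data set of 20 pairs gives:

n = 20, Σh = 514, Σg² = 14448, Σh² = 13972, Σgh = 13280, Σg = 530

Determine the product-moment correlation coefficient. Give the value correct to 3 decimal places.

r = (nΣgh − ΣgΣh) / √[(nΣg² − (Σg)²)(nΣh² − (Σh)²)]
Numerator: 20×13280 − 530×514 = -6820
Denominator: √[(288960 − 280900)(279440 − 264196)] = √[8060 × 15244] = 11084.5225
r = -6820 / 11084.5225 ≈ -0.615

-0.615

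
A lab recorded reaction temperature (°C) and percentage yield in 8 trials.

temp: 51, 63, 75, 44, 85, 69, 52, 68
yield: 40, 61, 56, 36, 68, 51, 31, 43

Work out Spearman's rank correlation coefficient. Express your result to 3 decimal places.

Rank temp: 2, 4, 7, 1, 8, 6, 3, 5
Rank yield: 3, 7, 6, 2, 8, 5, 1, 4
d = rank(temp) − rank(yield): -1, -3, 1, -1, 0, 1, 2, 1; Σd² = 18
ρ = 1 − 6Σd² / [n(n²−1)] = 1 − 6×18 / (8×63) = 1 − 108/504 ≈ 0.786

0.786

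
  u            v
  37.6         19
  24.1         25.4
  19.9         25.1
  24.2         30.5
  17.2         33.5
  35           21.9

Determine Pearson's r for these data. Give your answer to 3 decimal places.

n = 6, Σu = 158, Σv = 155.4, Σu² = 4497.06, Σv² = 4168.28, Σuv = 3906.83
nΣuv − ΣuΣv = 23440.98 − 24553.2 = -1112.22
nΣu² − (Σu)² = 26982.36 − 24964 = 2018.36; nΣv² − (Σv)² = 25009.68 − 24149.16 = 860.52
r = -1112.22 / √(2018.36 × 860.52) = -1112.22 / 1317.8919 ≈ -0.844

-0.844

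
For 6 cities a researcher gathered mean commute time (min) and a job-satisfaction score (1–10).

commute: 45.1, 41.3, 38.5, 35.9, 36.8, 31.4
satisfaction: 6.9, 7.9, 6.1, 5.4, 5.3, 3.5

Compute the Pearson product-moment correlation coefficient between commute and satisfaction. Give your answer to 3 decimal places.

0.885

n = 6, Σx = 229, Σy = 35.1, Σx² = 8850.96, Σy² = 216.73, Σxy = 1371.11
nΣxy − ΣxΣy = 8226.66 − 8037.9 = 188.76
nΣx² − (Σx)² = 53105.76 − 52441 = 664.76; nΣy² − (Σy)² = 1300.38 − 1232.01 = 68.37
r = 188.76 / √(664.76 × 68.37) = 188.76 / 213.1892 ≈ 0.885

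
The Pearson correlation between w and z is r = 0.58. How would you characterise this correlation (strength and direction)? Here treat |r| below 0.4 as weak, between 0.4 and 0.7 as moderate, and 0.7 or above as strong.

moderate positive

r = 0.58 > 0 so the relationship is positive.
|r| = 0.58, which falls in the moderate range.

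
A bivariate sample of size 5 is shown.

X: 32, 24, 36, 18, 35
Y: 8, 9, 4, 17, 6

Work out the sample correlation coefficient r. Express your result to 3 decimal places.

-0.935

n = 5, ΣX = 145, ΣY = 44, ΣX² = 4445, ΣY² = 486, ΣXY = 1132
nΣXY − ΣXΣY = 5660 − 6380 = -720
nΣX² − (ΣX)² = 22225 − 21025 = 1200; nΣY² − (ΣY)² = 2430 − 1936 = 494
r = -720 / √(1200 × 494) = -720 / 769.9351 ≈ -0.935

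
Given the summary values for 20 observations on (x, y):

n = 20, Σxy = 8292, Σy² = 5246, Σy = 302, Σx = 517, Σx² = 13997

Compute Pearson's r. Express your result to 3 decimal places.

r = (nΣxy − ΣxΣy) / √[(nΣx² − (Σx)²)(nΣy² − (Σy)²)]
Numerator: 20×8292 − 517×302 = 9706
Denominator: √[(279940 − 267289)(104920 − 91204)] = √[12651 × 13716] = 13172.7414
r = 9706 / 13172.7414 ≈ 0.737

0.737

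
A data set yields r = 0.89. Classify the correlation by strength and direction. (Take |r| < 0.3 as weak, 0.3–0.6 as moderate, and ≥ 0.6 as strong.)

r = 0.89 > 0 so the relationship is positive.
|r| = 0.89, which falls in the strong range.

strong positive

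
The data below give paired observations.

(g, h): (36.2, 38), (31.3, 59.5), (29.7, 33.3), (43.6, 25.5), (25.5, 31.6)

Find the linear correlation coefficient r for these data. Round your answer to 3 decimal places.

n = 5, Σg = 166.3, Σh = 187.9, Σg² = 5723.43, Σh² = 7741.95, Σgh = 6144.56
nΣgh − ΣgΣh = 30722.8 − 31247.77 = -524.97
nΣg² − (Σg)² = 28617.15 − 27655.69 = 961.46; nΣh² − (Σh)² = 38709.75 − 35306.41 = 3403.34
r = -524.97 / √(961.46 × 3403.34) = -524.97 / 1808.9155 ≈ -0.290

-0.290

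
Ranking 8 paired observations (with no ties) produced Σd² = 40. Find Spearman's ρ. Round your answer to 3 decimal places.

ρ = 1 − 6Σd² / [n(n²−1)] = 1 − 6×40 / (8×63)
  = 1 − 240/504 = 1 − 0.4762 ≈ 0.524

0.524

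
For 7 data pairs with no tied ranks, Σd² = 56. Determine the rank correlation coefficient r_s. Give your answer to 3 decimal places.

ρ = 1 − 6Σd² / [n(n²−1)] = 1 − 6×56 / (7×48)
  = 1 − 336/336 = 1 − 1.0000 ≈ 0.000

0.000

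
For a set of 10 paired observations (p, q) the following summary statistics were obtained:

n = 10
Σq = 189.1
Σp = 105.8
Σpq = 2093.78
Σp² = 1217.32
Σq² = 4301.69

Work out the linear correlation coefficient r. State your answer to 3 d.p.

r = (nΣpq − ΣpΣq) / √[(nΣp² − (Σp)²)(nΣq² − (Σq)²)]
Numerator: 10×2093.78 − 105.8×189.1 = 931.02
Denominator: √[(12173.2 − 11193.64)(43016.9 − 35758.81)] = √[979.56 × 7258.09] = 2666.4086
r = 931.02 / 2666.4086 ≈ 0.349

0.349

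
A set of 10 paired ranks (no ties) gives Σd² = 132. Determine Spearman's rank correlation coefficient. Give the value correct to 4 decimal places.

0.2000

ρ = 1 − 6Σd² / [n(n²−1)] = 1 − 6×132 / (10×99)
  = 1 − 792/990 = 1 − 0.80000 ≈ 0.2000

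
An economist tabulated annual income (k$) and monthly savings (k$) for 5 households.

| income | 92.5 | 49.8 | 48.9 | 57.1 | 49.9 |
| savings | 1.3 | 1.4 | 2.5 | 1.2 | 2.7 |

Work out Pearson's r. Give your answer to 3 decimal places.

-0.508

n = 5, Σx = 298.2, Σy = 9.1, Σx² = 19177.92, Σy² = 18.63, Σxy = 515.47
nΣxy − ΣxΣy = 2577.35 − 2713.62 = -136.27
nΣx² − (Σx)² = 95889.6 − 88923.24 = 6966.36; nΣy² − (Σy)² = 93.15 − 82.81 = 10.34
r = -136.27 / √(6966.36 × 10.34) = -136.27 / 268.3881 ≈ -0.508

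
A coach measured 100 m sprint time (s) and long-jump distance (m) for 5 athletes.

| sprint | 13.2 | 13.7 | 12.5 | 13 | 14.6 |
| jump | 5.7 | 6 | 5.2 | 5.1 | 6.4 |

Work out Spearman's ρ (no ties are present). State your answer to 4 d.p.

Rank sprint: 3, 4, 1, 2, 5
Rank jump: 3, 4, 2, 1, 5
d = rank(sprint) − rank(jump): 0, 0, -1, 1, 0; Σd² = 2
ρ = 1 − 6Σd² / [n(n²−1)] = 1 − 6×2 / (5×24) = 1 − 12/120 ≈ 0.9000

0.9000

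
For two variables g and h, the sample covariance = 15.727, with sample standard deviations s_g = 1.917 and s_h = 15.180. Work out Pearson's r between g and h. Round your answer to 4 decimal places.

r = Cov(g,h) / (s_g · s_h) = 15.727 / (1.917 × 15.180)
  = 15.727 / 29.1001 ≈ 0.5404

0.5404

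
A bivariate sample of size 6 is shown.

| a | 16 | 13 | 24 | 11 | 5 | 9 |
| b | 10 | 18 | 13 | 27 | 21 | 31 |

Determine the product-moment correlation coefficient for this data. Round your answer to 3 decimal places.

-0.657

n = 6, Σa = 78, Σb = 120, Σa² = 1228, Σb² = 2724, Σab = 1387
nΣab − ΣaΣb = 8322 − 9360 = -1038
nΣa² − (Σa)² = 7368 − 6084 = 1284; nΣb² − (Σb)² = 16344 − 14400 = 1944
r = -1038 / √(1284 × 1944) = -1038 / 1579.9038 ≈ -0.657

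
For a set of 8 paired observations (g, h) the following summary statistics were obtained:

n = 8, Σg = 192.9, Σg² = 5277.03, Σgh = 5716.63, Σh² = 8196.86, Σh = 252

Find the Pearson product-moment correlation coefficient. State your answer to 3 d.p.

r = (nΣgh − ΣgΣh) / √[(nΣg² − (Σg)²)(nΣh² − (Σh)²)]
Numerator: 8×5716.63 − 192.9×252 = -2877.76
Denominator: √[(42216.24 − 37210.41)(65574.88 − 63504)] = √[5005.83 × 2070.88] = 3219.7008
r = -2877.76 / 3219.7008 ≈ -0.894

-0.894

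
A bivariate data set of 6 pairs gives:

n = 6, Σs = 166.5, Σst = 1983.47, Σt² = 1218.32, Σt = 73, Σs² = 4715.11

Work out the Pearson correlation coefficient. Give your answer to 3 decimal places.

r = (nΣst − ΣsΣt) / √[(nΣs² − (Σs)²)(nΣt² − (Σt)²)]
Numerator: 6×1983.47 − 166.5×73 = -253.68
Denominator: √[(28290.66 − 27722.25)(7309.92 − 5329)] = √[568.41 × 1980.92] = 1061.1196
r = -253.68 / 1061.1196 ≈ -0.239

-0.239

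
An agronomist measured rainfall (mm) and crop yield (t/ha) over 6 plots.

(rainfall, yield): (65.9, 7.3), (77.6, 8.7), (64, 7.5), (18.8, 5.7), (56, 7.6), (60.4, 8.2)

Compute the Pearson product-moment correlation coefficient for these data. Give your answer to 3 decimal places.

0.914

n = 6, Σx = 342.7, Σy = 45, Σx² = 21598.17, Σy² = 342.72, Σxy = 2664.23
nΣxy − ΣxΣy = 15985.38 − 15421.5 = 563.88
nΣx² − (Σx)² = 129589.02 − 117443.29 = 12145.73; nΣy² − (Σy)² = 2056.32 − 2025 = 31.32
r = 563.88 / √(12145.73 × 31.32) = 563.88 / 616.7692 ≈ 0.914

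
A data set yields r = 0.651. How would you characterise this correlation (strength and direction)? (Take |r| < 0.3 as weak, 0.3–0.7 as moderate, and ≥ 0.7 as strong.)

r = 0.651 > 0 so the relationship is positive.
|r| = 0.651, which falls in the moderate range.

moderate positive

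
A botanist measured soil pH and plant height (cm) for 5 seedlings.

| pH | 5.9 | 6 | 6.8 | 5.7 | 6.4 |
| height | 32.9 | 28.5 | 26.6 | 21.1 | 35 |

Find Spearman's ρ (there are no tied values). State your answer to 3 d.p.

Rank pH: 2, 3, 5, 1, 4
Rank height: 4, 3, 2, 1, 5
d = rank(pH) − rank(height): -2, 0, 3, 0, -1; Σd² = 14
ρ = 1 − 6Σd² / [n(n²−1)] = 1 − 6×14 / (5×24) = 1 − 84/120 ≈ 0.300

0.300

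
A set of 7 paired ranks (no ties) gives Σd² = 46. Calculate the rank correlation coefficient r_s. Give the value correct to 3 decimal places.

0.179

ρ = 1 − 6Σd² / [n(n²−1)] = 1 − 6×46 / (7×48)
  = 1 − 276/336 = 1 − 0.8214 ≈ 0.179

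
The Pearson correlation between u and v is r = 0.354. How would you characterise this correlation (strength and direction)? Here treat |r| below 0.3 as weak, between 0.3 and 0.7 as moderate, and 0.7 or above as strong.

moderate positive

r = 0.354 > 0 so the relationship is positive.
|r| = 0.354, which falls in the moderate range.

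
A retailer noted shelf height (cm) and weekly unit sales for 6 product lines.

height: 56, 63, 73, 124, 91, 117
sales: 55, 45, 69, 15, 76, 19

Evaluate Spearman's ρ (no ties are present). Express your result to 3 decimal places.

Rank height: 1, 2, 3, 6, 4, 5
Rank sales: 4, 3, 5, 1, 6, 2
d = rank(height) − rank(sales): -3, -1, -2, 5, -2, 3; Σd² = 52
ρ = 1 − 6Σd² / [n(n²−1)] = 1 − 6×52 / (6×35) = 1 − 312/210 ≈ -0.486

-0.486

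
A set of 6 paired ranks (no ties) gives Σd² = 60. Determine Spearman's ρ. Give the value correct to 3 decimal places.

ρ = 1 − 6Σd² / [n(n²−1)] = 1 − 6×60 / (6×35)
  = 1 − 360/210 = 1 − 1.7143 ≈ -0.714

-0.714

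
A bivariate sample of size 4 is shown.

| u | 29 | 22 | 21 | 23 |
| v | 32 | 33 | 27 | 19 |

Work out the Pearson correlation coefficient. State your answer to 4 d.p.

n = 4, Σu = 95, Σv = 111, Σu² = 2295, Σv² = 3203, Σuv = 2658
nΣuv − ΣuΣv = 10632 − 10545 = 87
nΣu² − (Σu)² = 9180 − 9025 = 155; nΣv² − (Σv)² = 12812 − 12321 = 491
r = 87 / √(155 × 491) = 87 / 275.8713 ≈ 0.3154

0.3154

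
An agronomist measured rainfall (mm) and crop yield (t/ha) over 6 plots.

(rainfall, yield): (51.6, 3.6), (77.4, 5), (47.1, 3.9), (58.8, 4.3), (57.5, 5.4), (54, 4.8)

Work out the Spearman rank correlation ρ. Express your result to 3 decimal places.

0.657

Rank rainfall: 2, 6, 1, 5, 4, 3
Rank yield: 1, 5, 2, 3, 6, 4
d = rank(rainfall) − rank(yield): 1, 1, -1, 2, -2, -1; Σd² = 12
ρ = 1 − 6Σd² / [n(n²−1)] = 1 − 6×12 / (6×35) = 1 − 72/210 ≈ 0.657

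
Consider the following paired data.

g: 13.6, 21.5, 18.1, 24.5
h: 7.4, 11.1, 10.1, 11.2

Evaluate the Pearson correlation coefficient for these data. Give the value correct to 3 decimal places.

0.940

n = 4, Σg = 77.7, Σh = 39.8, Σg² = 1575.07, Σh² = 405.42, Σgh = 796.5
nΣgh − ΣgΣh = 3186 − 3092.46 = 93.54
nΣg² − (Σg)² = 6300.28 − 6037.29 = 262.99; nΣh² − (Σh)² = 1621.68 − 1584.04 = 37.64
r = 93.54 / √(262.99 × 37.64) = 93.54 / 99.4934 ≈ 0.940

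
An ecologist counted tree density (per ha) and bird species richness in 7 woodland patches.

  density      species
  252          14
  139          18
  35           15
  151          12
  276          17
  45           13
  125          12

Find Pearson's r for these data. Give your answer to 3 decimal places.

n = 7, Σx = 1023, Σy = 101, Σx² = 200677, Σy² = 1491, Σxy = 15144
nΣxy − ΣxΣy = 106008 − 103323 = 2685
nΣx² − (Σx)² = 1404739 − 1046529 = 358210; nΣy² − (Σy)² = 10437 − 10201 = 236
r = 2685 / √(358210 × 236) = 2685 / 9194.4309 ≈ 0.292

0.292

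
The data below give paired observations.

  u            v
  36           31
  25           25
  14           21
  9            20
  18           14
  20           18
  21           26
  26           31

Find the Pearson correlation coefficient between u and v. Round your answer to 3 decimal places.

n = 8, Σu = 169, Σv = 186, Σu² = 4039, Σv² = 4584, Σuv = 4179
nΣuv − ΣuΣv = 33432 − 31434 = 1998
nΣu² − (Σu)² = 32312 − 28561 = 3751; nΣv² − (Σv)² = 36672 − 34596 = 2076
r = 1998 / √(3751 × 2076) = 1998 / 2790.5333 ≈ 0.716

0.716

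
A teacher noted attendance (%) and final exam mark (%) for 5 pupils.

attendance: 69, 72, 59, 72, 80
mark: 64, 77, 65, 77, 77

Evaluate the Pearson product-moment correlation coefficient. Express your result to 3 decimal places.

n = 5, Σx = 352, Σy = 360, Σx² = 25010, Σy² = 26108, Σxy = 25499
nΣxy − ΣxΣy = 127495 − 126720 = 775
nΣx² − (Σx)² = 125050 − 123904 = 1146; nΣy² − (Σy)² = 130540 − 129600 = 940
r = 775 / √(1146 × 940) = 775 / 1037.9017 ≈ 0.747

0.747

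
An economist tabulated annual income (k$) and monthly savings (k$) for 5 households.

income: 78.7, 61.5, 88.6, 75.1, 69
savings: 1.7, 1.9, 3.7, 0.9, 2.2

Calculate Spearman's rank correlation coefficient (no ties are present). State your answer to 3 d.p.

Rank income: 4, 1, 5, 3, 2
Rank savings: 2, 3, 5, 1, 4
d = rank(income) − rank(savings): 2, -2, 0, 2, -2; Σd² = 16
ρ = 1 − 6Σd² / [n(n²−1)] = 1 − 6×16 / (5×24) = 1 − 96/120 ≈ 0.200

0.200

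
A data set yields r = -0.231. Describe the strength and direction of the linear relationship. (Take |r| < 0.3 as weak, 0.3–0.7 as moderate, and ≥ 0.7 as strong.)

weak negative

r = -0.231 < 0 so the relationship is negative.
|r| = 0.231, which falls in the weak range.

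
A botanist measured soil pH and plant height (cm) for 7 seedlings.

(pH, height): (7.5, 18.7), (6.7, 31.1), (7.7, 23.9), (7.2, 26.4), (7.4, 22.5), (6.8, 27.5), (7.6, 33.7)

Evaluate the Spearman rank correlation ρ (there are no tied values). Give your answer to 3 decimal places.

Rank pH: 5, 1, 7, 3, 4, 2, 6
Rank height: 1, 6, 3, 4, 2, 5, 7
d = rank(pH) − rank(height): 4, -5, 4, -1, 2, -3, -1; Σd² = 72
ρ = 1 − 6Σd² / [n(n²−1)] = 1 − 6×72 / (7×48) = 1 − 432/336 ≈ -0.286

-0.286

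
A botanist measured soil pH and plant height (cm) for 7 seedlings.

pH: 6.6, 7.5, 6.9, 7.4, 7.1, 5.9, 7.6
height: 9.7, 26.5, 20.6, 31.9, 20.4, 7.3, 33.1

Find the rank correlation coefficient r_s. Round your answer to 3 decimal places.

0.929

Rank pH: 2, 6, 3, 5, 4, 1, 7
Rank height: 2, 5, 4, 6, 3, 1, 7
d = rank(pH) − rank(height): 0, 1, -1, -1, 1, 0, 0; Σd² = 4
ρ = 1 − 6Σd² / [n(n²−1)] = 1 − 6×4 / (7×48) = 1 − 24/336 ≈ 0.929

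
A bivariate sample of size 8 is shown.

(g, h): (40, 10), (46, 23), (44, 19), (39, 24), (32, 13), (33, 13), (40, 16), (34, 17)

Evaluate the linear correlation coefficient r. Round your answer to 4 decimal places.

n = 8, Σg = 308, Σh = 135, Σg² = 12042, Σh² = 2449, Σgh = 5293
nΣgh − ΣgΣh = 42344 − 41580 = 764
nΣg² − (Σg)² = 96336 − 94864 = 1472; nΣh² − (Σh)² = 19592 − 18225 = 1367
r = 764 / √(1472 × 1367) = 764 / 1418.5288 ≈ 0.5386

0.5386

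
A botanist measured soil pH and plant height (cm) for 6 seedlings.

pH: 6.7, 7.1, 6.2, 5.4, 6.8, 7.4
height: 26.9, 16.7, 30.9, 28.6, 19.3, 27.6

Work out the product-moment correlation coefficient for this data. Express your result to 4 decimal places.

-0.4819

n = 6, Σx = 39.6, Σy = 150, Σx² = 263.9, Σy² = 3909.52, Σxy = 980.3
nΣxy − ΣxΣy = 5881.8 − 5940 = -58.2
nΣx² − (Σx)² = 1583.4 − 1568.16 = 15.24; nΣy² − (Σy)² = 23457.12 − 22500 = 957.12
r = -58.2 / √(15.24 × 957.12) = -58.2 / 120.7746 ≈ -0.4819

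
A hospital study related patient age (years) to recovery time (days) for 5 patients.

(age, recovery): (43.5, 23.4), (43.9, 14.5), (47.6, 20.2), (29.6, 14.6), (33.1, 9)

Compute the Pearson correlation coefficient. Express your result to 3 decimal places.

0.667

n = 5, Σx = 197.7, Σy = 81.7, Σx² = 8056.99, Σy² = 1460.01, Σxy = 3346.03
nΣxy − ΣxΣy = 16730.15 − 16152.09 = 578.06
nΣx² − (Σx)² = 40284.95 − 39085.29 = 1199.66; nΣy² − (Σy)² = 7300.05 − 6674.89 = 625.16
r = 578.06 / √(1199.66 × 625.16) = 578.06 / 866.0135 ≈ 0.667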